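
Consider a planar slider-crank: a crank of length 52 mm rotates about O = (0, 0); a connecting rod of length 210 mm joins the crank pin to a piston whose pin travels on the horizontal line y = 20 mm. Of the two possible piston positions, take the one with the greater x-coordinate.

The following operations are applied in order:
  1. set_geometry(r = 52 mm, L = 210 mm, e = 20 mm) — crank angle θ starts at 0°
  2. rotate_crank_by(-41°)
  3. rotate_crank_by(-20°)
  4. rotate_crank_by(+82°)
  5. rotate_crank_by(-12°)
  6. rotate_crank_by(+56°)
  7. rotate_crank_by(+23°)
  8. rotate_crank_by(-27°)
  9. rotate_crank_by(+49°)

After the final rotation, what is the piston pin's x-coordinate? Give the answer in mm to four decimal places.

190.2218

set_geometry: r = 52 mm, L = 210 mm, e = 20 mm; θ ← 0°
rotate_crank_by(-41°): θ ← 0° -41° = -41°
rotate_crank_by(-20°): θ ← -41° -20° = -61°
rotate_crank_by(+82°): θ ← -61° +82° = 21°
rotate_crank_by(-12°): θ ← 21° -12° = 9°
rotate_crank_by(+56°): θ ← 9° +56° = 65°
rotate_crank_by(+23°): θ ← 65° +23° = 88°
rotate_crank_by(-27°): θ ← 88° -27° = 61°
rotate_crank_by(+49°): θ ← 61° +49° = 110°
crank pin P = (r cos θ, r sin θ) = (-17.785047, 48.864016)
h = r sin θ − e = 48.864016 − 20 = 28.864016
x = r cos θ + √(L² − h²) = -17.785047 + √(44100.0 − 833.1314) = -17.785047 + 208.006895 = 190.221848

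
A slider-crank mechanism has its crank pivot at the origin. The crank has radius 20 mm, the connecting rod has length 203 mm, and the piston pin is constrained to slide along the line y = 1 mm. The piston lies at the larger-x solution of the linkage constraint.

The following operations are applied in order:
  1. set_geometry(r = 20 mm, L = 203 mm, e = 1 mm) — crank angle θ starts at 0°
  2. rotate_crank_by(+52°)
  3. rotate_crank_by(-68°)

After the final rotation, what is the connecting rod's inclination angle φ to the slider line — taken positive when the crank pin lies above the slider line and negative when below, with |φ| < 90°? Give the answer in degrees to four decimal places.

-1.8385

set_geometry: r = 20 mm, L = 203 mm, e = 1 mm; θ ← 0°
rotate_crank_by(+52°): θ ← 0° +52° = 52°
rotate_crank_by(-68°): θ ← 52° -68° = -16°
crank pin P = (r cos θ, r sin θ) = (19.225234, -5.512747)
h = r sin θ − e = -5.512747 − 1 = -6.512747
sin φ = h / L = -6.512747 / 203 = -0.03208250
φ = arcsin(-0.03208250) = -1.838507°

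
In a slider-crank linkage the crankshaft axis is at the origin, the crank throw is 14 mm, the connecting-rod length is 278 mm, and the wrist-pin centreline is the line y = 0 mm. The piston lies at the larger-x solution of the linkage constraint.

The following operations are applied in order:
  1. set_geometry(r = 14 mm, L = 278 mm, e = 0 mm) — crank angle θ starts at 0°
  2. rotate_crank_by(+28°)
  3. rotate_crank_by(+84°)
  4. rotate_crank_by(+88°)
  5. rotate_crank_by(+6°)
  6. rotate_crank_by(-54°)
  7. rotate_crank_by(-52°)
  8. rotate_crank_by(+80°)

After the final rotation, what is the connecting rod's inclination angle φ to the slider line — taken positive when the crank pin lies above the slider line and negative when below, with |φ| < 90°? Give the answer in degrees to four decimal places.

0.0000

set_geometry: r = 14 mm, L = 278 mm, e = 0 mm; θ ← 0°
rotate_crank_by(+28°): θ ← 0° +28° = 28°
rotate_crank_by(+84°): θ ← 28° +84° = 112°
rotate_crank_by(+88°): θ ← 112° +88° = 200°
rotate_crank_by(+6°): θ ← 200° +6° = 206°
rotate_crank_by(-54°): θ ← 206° -54° = 152°
rotate_crank_by(-52°): θ ← 152° -52° = 100°
rotate_crank_by(+80°): θ ← 100° +80° = 180°
crank pin P = (r cos θ, r sin θ) = (-14.000000, 0.000000)
h = r sin θ − e = 0.000000 − 0 = 0.000000
sin φ = h / L = 0.000000 / 278 = 0.00000000
φ = arcsin(0.00000000) = 0.000000°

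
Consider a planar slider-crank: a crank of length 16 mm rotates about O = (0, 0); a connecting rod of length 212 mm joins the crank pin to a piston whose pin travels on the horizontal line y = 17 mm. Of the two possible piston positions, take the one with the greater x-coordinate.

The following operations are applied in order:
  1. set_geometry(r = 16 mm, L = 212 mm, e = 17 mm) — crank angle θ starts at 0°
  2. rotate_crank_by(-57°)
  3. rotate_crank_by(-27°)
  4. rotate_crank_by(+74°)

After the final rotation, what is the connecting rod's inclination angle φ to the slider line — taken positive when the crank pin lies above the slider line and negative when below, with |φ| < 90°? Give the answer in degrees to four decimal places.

set_geometry: r = 16 mm, L = 212 mm, e = 17 mm; θ ← 0°
rotate_crank_by(-57°): θ ← 0° -57° = -57°
rotate_crank_by(-27°): θ ← -57° -27° = -84°
rotate_crank_by(+74°): θ ← -84° +74° = -10°
crank pin P = (r cos θ, r sin θ) = (15.756924, -2.778371)
h = r sin θ − e = -2.778371 − 17 = -19.778371
sin φ = h / L = -19.778371 / 212 = -0.09329420
φ = arcsin(-0.09329420) = -5.353149°

-5.3531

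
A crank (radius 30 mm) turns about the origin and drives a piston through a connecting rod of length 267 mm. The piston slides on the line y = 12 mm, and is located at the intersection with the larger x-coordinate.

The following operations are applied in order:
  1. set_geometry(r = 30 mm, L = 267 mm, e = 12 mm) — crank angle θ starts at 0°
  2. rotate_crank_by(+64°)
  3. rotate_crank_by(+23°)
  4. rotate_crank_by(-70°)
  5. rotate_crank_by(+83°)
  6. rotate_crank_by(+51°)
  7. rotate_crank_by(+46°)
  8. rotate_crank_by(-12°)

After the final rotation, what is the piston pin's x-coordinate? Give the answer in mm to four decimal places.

236.7139

set_geometry: r = 30 mm, L = 267 mm, e = 12 mm; θ ← 0°
rotate_crank_by(+64°): θ ← 0° +64° = 64°
rotate_crank_by(+23°): θ ← 64° +23° = 87°
rotate_crank_by(-70°): θ ← 87° -70° = 17°
rotate_crank_by(+83°): θ ← 17° +83° = 100°
rotate_crank_by(+51°): θ ← 100° +51° = 151°
rotate_crank_by(+46°): θ ← 151° +46° = 197°
rotate_crank_by(-12°): θ ← 197° -12° = 185°
crank pin P = (r cos θ, r sin θ) = (-29.885841, -2.614672)
h = r sin θ − e = -2.614672 − 12 = -14.614672
x = r cos θ + √(L² − h²) = -29.885841 + √(71289.0 − 213.5886) = -29.885841 + 266.599721 = 236.713880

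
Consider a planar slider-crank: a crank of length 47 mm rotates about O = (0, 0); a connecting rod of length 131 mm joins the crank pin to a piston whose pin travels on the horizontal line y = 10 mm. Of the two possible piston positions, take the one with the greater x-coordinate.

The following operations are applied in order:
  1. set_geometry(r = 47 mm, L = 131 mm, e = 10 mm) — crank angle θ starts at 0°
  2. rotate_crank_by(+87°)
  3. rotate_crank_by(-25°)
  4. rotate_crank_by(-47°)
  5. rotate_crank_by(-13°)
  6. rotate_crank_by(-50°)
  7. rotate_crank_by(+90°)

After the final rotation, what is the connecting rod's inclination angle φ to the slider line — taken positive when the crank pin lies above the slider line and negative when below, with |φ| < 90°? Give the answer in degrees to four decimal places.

9.4237

set_geometry: r = 47 mm, L = 131 mm, e = 10 mm; θ ← 0°
rotate_crank_by(+87°): θ ← 0° +87° = 87°
rotate_crank_by(-25°): θ ← 87° -25° = 62°
rotate_crank_by(-47°): θ ← 62° -47° = 15°
rotate_crank_by(-13°): θ ← 15° -13° = 2°
rotate_crank_by(-50°): θ ← 2° -50° = -48°
rotate_crank_by(+90°): θ ← -48° +90° = 42°
crank pin P = (r cos θ, r sin θ) = (34.927807, 31.449138)
h = r sin θ − e = 31.449138 − 10 = 21.449138
sin φ = h / L = 21.449138 / 131 = 0.16373388
φ = arcsin(0.16373388) = 9.423691°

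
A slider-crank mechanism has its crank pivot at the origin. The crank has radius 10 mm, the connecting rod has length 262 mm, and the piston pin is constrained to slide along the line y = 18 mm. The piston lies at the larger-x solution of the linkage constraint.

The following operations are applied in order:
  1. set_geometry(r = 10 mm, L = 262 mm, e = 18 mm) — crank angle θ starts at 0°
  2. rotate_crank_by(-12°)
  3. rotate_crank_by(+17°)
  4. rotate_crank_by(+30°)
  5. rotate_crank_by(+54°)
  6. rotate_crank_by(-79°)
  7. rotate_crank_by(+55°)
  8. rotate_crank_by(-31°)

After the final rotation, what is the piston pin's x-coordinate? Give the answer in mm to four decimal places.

set_geometry: r = 10 mm, L = 262 mm, e = 18 mm; θ ← 0°
rotate_crank_by(-12°): θ ← 0° -12° = -12°
rotate_crank_by(+17°): θ ← -12° +17° = 5°
rotate_crank_by(+30°): θ ← 5° +30° = 35°
rotate_crank_by(+54°): θ ← 35° +54° = 89°
rotate_crank_by(-79°): θ ← 89° -79° = 10°
rotate_crank_by(+55°): θ ← 10° +55° = 65°
rotate_crank_by(-31°): θ ← 65° -31° = 34°
crank pin P = (r cos θ, r sin θ) = (8.290376, 5.591929)
h = r sin θ − e = 5.591929 − 18 = -12.408071
x = r cos θ + √(L² − h²) = 8.290376 + √(68644.0 − 153.9602) = 8.290376 + 261.706018 = 269.996394

269.9964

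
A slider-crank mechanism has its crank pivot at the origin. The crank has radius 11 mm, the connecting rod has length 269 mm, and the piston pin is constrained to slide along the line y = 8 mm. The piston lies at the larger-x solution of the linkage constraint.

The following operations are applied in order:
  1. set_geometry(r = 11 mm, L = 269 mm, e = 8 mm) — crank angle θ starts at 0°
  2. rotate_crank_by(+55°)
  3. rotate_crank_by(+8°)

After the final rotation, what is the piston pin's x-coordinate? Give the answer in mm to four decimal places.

273.9879

set_geometry: r = 11 mm, L = 269 mm, e = 8 mm; θ ← 0°
rotate_crank_by(+55°): θ ← 0° +55° = 55°
rotate_crank_by(+8°): θ ← 55° +8° = 63°
crank pin P = (r cos θ, r sin θ) = (4.993895, 9.801072)
h = r sin θ − e = 9.801072 − 8 = 1.801072
x = r cos θ + √(L² − h²) = 4.993895 + √(72361.0 − 3.2439) = 4.993895 + 268.993970 = 273.987866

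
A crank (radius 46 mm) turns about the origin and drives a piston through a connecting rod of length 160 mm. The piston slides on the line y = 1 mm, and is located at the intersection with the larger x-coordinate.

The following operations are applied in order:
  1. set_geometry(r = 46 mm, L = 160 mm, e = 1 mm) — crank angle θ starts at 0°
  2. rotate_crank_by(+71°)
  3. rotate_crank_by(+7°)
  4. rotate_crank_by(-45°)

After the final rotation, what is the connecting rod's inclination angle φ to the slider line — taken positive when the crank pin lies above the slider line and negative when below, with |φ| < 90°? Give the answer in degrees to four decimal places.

set_geometry: r = 46 mm, L = 160 mm, e = 1 mm; θ ← 0°
rotate_crank_by(+71°): θ ← 0° +71° = 71°
rotate_crank_by(+7°): θ ← 71° +7° = 78°
rotate_crank_by(-45°): θ ← 78° -45° = 33°
crank pin P = (r cos θ, r sin θ) = (38.578846, 25.053396)
h = r sin θ − e = 25.053396 − 1 = 24.053396
sin φ = h / L = 24.053396 / 160 = 0.15033372
φ = arcsin(0.15033372) = 8.646267°

8.6463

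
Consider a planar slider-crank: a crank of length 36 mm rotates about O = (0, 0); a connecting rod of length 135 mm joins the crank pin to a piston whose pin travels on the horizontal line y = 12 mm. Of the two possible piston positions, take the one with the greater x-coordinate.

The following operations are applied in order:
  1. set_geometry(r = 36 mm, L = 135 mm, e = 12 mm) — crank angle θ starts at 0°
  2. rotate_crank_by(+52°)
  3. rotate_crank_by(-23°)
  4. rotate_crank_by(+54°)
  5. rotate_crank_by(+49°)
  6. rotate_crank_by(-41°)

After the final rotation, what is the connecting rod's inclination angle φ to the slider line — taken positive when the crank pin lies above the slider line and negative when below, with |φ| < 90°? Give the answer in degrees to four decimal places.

10.2380

set_geometry: r = 36 mm, L = 135 mm, e = 12 mm; θ ← 0°
rotate_crank_by(+52°): θ ← 0° +52° = 52°
rotate_crank_by(-23°): θ ← 52° -23° = 29°
rotate_crank_by(+54°): θ ← 29° +54° = 83°
rotate_crank_by(+49°): θ ← 83° +49° = 132°
rotate_crank_by(-41°): θ ← 132° -41° = 91°
crank pin P = (r cos θ, r sin θ) = (-0.628287, 35.994517)
h = r sin θ − e = 35.994517 − 12 = 23.994517
sin φ = h / L = 23.994517 / 135 = 0.17773716
φ = arcsin(0.17773716) = 10.237984°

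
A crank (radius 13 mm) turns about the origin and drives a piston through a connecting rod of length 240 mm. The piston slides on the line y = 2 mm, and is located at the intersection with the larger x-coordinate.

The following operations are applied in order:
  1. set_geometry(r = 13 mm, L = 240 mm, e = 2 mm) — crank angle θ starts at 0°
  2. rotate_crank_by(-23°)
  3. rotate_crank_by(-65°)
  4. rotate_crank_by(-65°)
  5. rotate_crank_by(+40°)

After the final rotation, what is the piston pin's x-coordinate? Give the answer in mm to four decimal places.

234.5138

set_geometry: r = 13 mm, L = 240 mm, e = 2 mm; θ ← 0°
rotate_crank_by(-23°): θ ← 0° -23° = -23°
rotate_crank_by(-65°): θ ← -23° -65° = -88°
rotate_crank_by(-65°): θ ← -88° -65° = -153°
rotate_crank_by(+40°): θ ← -153° +40° = -113°
crank pin P = (r cos θ, r sin θ) = (-5.079505, -11.966563)
h = r sin θ − e = -11.966563 − 2 = -13.966563
x = r cos θ + √(L² − h²) = -5.079505 + √(57600.0 − 195.0649) = -5.079505 + 239.593270 = 234.513766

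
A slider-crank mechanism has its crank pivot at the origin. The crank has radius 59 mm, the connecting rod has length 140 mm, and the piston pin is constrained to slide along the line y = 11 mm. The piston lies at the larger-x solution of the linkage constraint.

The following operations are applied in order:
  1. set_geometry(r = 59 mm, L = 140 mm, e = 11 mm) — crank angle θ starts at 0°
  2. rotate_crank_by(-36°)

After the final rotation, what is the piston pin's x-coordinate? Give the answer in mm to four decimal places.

180.0702

set_geometry: r = 59 mm, L = 140 mm, e = 11 mm; θ ← 0°
rotate_crank_by(-36°): θ ← 0° -36° = -36°
crank pin P = (r cos θ, r sin θ) = (47.732003, -34.679330)
h = r sin θ − e = -34.679330 − 11 = -45.679330
x = r cos θ + √(L² − h²) = 47.732003 + √(19600.0 − 2086.6012) = 47.732003 + 132.338199 = 180.070201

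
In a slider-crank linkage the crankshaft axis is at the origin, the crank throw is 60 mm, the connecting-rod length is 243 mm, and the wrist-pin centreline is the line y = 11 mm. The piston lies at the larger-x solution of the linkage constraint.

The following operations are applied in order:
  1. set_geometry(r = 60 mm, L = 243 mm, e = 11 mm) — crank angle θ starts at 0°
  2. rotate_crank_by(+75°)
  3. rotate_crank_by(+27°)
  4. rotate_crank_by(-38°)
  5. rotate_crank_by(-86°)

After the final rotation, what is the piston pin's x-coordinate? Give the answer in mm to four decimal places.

set_geometry: r = 60 mm, L = 243 mm, e = 11 mm; θ ← 0°
rotate_crank_by(+75°): θ ← 0° +75° = 75°
rotate_crank_by(+27°): θ ← 75° +27° = 102°
rotate_crank_by(-38°): θ ← 102° -38° = 64°
rotate_crank_by(-86°): θ ← 64° -86° = -22°
crank pin P = (r cos θ, r sin θ) = (55.631031, -22.476396)
h = r sin θ − e = -22.476396 − 11 = -33.476396
x = r cos θ + √(L² − h²) = 55.631031 + √(59049.0 − 1120.6691) = 55.631031 + 240.683051 = 296.314082

296.3141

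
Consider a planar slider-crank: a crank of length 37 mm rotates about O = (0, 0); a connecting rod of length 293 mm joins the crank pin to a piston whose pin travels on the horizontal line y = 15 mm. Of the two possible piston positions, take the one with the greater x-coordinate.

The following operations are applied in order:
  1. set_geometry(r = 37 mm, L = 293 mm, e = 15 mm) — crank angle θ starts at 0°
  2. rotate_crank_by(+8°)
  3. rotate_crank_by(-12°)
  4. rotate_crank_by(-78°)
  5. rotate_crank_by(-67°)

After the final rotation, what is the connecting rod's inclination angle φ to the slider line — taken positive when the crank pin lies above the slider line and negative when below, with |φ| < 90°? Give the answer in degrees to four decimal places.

-6.6748

set_geometry: r = 37 mm, L = 293 mm, e = 15 mm; θ ← 0°
rotate_crank_by(+8°): θ ← 0° +8° = 8°
rotate_crank_by(-12°): θ ← 8° -12° = -4°
rotate_crank_by(-78°): θ ← -4° -78° = -82°
rotate_crank_by(-67°): θ ← -82° -67° = -149°
crank pin P = (r cos θ, r sin θ) = (-31.715190, -19.056409)
h = r sin θ − e = -19.056409 − 15 = -34.056409
sin φ = h / L = -34.056409 / 293 = -0.11623348
φ = arcsin(-0.11623348) = -6.674775°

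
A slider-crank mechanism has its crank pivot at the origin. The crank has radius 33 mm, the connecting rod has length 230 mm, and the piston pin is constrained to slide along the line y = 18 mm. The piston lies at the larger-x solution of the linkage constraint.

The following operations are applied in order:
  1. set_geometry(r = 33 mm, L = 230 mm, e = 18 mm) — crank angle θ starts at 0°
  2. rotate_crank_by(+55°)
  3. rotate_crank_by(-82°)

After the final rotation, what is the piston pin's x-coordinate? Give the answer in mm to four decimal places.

set_geometry: r = 33 mm, L = 230 mm, e = 18 mm; θ ← 0°
rotate_crank_by(+55°): θ ← 0° +55° = 55°
rotate_crank_by(-82°): θ ← 55° -82° = -27°
crank pin P = (r cos θ, r sin θ) = (29.403215, -14.981686)
h = r sin θ − e = -14.981686 − 18 = -32.981686
x = r cos θ + √(L² − h²) = 29.403215 + √(52900.0 − 1087.7916) = 29.403215 + 227.622952 = 257.026167

257.0262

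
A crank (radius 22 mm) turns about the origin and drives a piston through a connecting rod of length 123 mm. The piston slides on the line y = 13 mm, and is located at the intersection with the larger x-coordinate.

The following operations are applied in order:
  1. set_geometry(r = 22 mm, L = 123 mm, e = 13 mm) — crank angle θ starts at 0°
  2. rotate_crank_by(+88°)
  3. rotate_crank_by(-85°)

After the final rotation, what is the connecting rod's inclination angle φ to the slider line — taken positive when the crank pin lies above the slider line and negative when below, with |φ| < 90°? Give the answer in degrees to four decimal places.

-5.5279

set_geometry: r = 22 mm, L = 123 mm, e = 13 mm; θ ← 0°
rotate_crank_by(+88°): θ ← 0° +88° = 88°
rotate_crank_by(-85°): θ ← 88° -85° = 3°
crank pin P = (r cos θ, r sin θ) = (21.969850, 1.151391)
h = r sin θ − e = 1.151391 − 13 = -11.848609
sin φ = h / L = -11.848609 / 123 = -0.09633015
φ = arcsin(-0.09633015) = -5.527883°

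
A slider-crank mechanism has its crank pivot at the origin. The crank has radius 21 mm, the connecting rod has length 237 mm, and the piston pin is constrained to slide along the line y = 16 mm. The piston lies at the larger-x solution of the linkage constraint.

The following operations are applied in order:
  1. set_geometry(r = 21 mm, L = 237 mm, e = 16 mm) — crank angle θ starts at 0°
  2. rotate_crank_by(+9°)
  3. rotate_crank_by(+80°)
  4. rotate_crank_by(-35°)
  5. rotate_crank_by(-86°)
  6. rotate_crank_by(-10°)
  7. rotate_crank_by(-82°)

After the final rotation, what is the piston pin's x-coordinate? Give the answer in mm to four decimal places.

222.8903

set_geometry: r = 21 mm, L = 237 mm, e = 16 mm; θ ← 0°
rotate_crank_by(+9°): θ ← 0° +9° = 9°
rotate_crank_by(+80°): θ ← 9° +80° = 89°
rotate_crank_by(-35°): θ ← 89° -35° = 54°
rotate_crank_by(-86°): θ ← 54° -86° = -32°
rotate_crank_by(-10°): θ ← -32° -10° = -42°
rotate_crank_by(-82°): θ ← -42° -82° = -124°
crank pin P = (r cos θ, r sin θ) = (-11.743051, -17.409789)
h = r sin θ − e = -17.409789 − 16 = -33.409789
x = r cos θ + √(L² − h²) = -11.743051 + √(56169.0 − 1116.2140) = -11.743051 + 234.633301 = 222.890250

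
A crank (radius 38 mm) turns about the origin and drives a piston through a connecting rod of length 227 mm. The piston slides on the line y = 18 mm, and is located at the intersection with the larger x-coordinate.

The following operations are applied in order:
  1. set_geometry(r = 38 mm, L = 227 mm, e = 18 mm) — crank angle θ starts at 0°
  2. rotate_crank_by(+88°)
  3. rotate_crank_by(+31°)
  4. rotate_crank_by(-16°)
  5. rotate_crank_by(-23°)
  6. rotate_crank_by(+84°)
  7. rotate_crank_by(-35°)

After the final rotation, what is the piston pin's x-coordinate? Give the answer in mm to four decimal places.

set_geometry: r = 38 mm, L = 227 mm, e = 18 mm; θ ← 0°
rotate_crank_by(+88°): θ ← 0° +88° = 88°
rotate_crank_by(+31°): θ ← 88° +31° = 119°
rotate_crank_by(-16°): θ ← 119° -16° = 103°
rotate_crank_by(-23°): θ ← 103° -23° = 80°
rotate_crank_by(+84°): θ ← 80° +84° = 164°
rotate_crank_by(-35°): θ ← 164° -35° = 129°
crank pin P = (r cos θ, r sin θ) = (-23.914175, 29.531547)
h = r sin θ − e = 29.531547 − 18 = 11.531547
x = r cos θ + √(L² − h²) = -23.914175 + √(51529.0 − 132.9766) = -23.914175 + 226.706911 = 202.792736

202.7927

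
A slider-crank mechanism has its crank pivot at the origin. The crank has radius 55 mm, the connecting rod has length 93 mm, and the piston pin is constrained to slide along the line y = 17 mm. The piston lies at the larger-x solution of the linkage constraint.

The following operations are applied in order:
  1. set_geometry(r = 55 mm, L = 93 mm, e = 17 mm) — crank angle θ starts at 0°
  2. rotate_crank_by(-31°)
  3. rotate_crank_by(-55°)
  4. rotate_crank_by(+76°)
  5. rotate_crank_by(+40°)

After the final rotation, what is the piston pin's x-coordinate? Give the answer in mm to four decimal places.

set_geometry: r = 55 mm, L = 93 mm, e = 17 mm; θ ← 0°
rotate_crank_by(-31°): θ ← 0° -31° = -31°
rotate_crank_by(-55°): θ ← -31° -55° = -86°
rotate_crank_by(+76°): θ ← -86° +76° = -10°
rotate_crank_by(+40°): θ ← -10° +40° = 30°
crank pin P = (r cos θ, r sin θ) = (47.631397, 27.500000)
h = r sin θ − e = 27.500000 − 17 = 10.500000
x = r cos θ + √(L² − h²) = 47.631397 + √(8649.0 − 110.2500) = 47.631397 + 92.405357 = 140.036754

140.0368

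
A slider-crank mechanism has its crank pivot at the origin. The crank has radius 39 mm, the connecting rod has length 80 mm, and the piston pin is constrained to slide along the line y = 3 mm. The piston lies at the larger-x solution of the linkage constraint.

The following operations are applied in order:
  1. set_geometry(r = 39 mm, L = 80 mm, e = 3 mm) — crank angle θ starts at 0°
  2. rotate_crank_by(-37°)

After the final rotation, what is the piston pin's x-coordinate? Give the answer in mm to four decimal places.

set_geometry: r = 39 mm, L = 80 mm, e = 3 mm; θ ← 0°
rotate_crank_by(-37°): θ ← 0° -37° = -37°
crank pin P = (r cos θ, r sin θ) = (31.146785, -23.470786)
h = r sin θ − e = -23.470786 − 3 = -26.470786
x = r cos θ + √(L² − h²) = 31.146785 + √(6400.0 − 700.7025) = 31.146785 + 75.493692 = 106.640477

106.6405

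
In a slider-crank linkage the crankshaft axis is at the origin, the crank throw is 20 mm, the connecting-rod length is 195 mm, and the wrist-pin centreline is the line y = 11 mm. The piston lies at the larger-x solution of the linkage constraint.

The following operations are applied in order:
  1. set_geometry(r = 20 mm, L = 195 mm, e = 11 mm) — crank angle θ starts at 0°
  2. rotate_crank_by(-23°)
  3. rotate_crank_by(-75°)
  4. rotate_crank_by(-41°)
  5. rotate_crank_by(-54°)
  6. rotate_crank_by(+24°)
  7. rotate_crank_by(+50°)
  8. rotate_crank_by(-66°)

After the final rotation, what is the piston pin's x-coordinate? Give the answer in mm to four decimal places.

set_geometry: r = 20 mm, L = 195 mm, e = 11 mm; θ ← 0°
rotate_crank_by(-23°): θ ← 0° -23° = -23°
rotate_crank_by(-75°): θ ← -23° -75° = -98°
rotate_crank_by(-41°): θ ← -98° -41° = -139°
rotate_crank_by(-54°): θ ← -139° -54° = -193°
rotate_crank_by(+24°): θ ← -193° +24° = -169°
rotate_crank_by(+50°): θ ← -169° +50° = -119°
rotate_crank_by(-66°): θ ← -119° -66° = -185°
crank pin P = (r cos θ, r sin θ) = (-19.923894, 1.743115)
h = r sin θ − e = 1.743115 − 11 = -9.256885
x = r cos θ + √(L² − h²) = -19.923894 + √(38025.0 − 85.6899) = -19.923894 + 194.780158 = 174.856264

174.8563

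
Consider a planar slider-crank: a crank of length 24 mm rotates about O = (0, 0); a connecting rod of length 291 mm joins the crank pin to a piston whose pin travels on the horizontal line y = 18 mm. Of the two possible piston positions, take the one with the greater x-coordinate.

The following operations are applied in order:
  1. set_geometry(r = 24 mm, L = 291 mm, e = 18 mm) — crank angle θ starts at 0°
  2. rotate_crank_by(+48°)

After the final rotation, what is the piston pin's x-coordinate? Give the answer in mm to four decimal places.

set_geometry: r = 24 mm, L = 291 mm, e = 18 mm; θ ← 0°
rotate_crank_by(+48°): θ ← 0° +48° = 48°
crank pin P = (r cos θ, r sin θ) = (16.059135, 17.835476)
h = r sin θ − e = 17.835476 − 18 = -0.164524
x = r cos θ + √(L² − h²) = 16.059135 + √(84681.0 − 0.0271) = 16.059135 + 290.999953 = 307.059088

307.0591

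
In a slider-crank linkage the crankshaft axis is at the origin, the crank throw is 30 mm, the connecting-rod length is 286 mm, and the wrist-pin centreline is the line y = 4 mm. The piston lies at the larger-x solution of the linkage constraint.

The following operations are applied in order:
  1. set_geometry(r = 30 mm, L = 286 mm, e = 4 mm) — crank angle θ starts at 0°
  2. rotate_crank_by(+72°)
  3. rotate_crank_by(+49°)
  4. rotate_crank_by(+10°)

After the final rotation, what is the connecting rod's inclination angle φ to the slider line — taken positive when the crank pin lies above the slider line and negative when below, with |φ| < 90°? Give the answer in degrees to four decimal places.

3.7371

set_geometry: r = 30 mm, L = 286 mm, e = 4 mm; θ ← 0°
rotate_crank_by(+72°): θ ← 0° +72° = 72°
rotate_crank_by(+49°): θ ← 72° +49° = 121°
rotate_crank_by(+10°): θ ← 121° +10° = 131°
crank pin P = (r cos θ, r sin θ) = (-19.681771, 22.641287)
h = r sin θ − e = 22.641287 − 4 = 18.641287
sin φ = h / L = 18.641287 / 286 = 0.06517933
φ = arcsin(0.06517933) = 3.737150°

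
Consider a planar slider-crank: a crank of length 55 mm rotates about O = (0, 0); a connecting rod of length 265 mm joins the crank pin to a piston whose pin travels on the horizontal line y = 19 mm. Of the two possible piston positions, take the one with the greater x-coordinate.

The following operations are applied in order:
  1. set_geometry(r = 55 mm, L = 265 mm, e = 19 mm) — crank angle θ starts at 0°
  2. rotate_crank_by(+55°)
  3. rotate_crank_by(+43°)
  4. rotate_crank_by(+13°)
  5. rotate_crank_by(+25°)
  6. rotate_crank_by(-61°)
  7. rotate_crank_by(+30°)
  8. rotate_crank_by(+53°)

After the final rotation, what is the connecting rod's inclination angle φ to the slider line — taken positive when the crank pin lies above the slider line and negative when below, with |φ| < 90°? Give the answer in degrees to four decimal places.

set_geometry: r = 55 mm, L = 265 mm, e = 19 mm; θ ← 0°
rotate_crank_by(+55°): θ ← 0° +55° = 55°
rotate_crank_by(+43°): θ ← 55° +43° = 98°
rotate_crank_by(+13°): θ ← 98° +13° = 111°
rotate_crank_by(+25°): θ ← 111° +25° = 136°
rotate_crank_by(-61°): θ ← 136° -61° = 75°
rotate_crank_by(+30°): θ ← 75° +30° = 105°
rotate_crank_by(+53°): θ ← 105° +53° = 158°
crank pin P = (r cos θ, r sin θ) = (-50.995112, 20.603363)
h = r sin θ − e = 20.603363 − 19 = 1.603363
sin φ = h / L = 1.603363 / 265 = 0.00605043
φ = arcsin(0.00605043) = 0.346666°

0.3467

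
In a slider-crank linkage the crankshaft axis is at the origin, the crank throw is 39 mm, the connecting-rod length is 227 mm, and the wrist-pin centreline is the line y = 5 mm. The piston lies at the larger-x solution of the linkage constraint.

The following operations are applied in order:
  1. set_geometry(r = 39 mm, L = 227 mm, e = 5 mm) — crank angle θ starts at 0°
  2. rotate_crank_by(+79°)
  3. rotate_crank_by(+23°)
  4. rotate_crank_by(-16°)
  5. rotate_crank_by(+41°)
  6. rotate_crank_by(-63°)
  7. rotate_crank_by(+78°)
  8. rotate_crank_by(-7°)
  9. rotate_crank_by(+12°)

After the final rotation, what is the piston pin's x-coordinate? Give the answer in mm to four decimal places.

193.7101

set_geometry: r = 39 mm, L = 227 mm, e = 5 mm; θ ← 0°
rotate_crank_by(+79°): θ ← 0° +79° = 79°
rotate_crank_by(+23°): θ ← 79° +23° = 102°
rotate_crank_by(-16°): θ ← 102° -16° = 86°
rotate_crank_by(+41°): θ ← 86° +41° = 127°
rotate_crank_by(-63°): θ ← 127° -63° = 64°
rotate_crank_by(+78°): θ ← 64° +78° = 142°
rotate_crank_by(-7°): θ ← 142° -7° = 135°
rotate_crank_by(+12°): θ ← 135° +12° = 147°
crank pin P = (r cos θ, r sin θ) = (-32.708152, 21.240922)
h = r sin θ − e = 21.240922 − 5 = 16.240922
x = r cos θ + √(L² − h²) = -32.708152 + √(51529.0 − 263.7676) = -32.708152 + 226.418269 = 193.710117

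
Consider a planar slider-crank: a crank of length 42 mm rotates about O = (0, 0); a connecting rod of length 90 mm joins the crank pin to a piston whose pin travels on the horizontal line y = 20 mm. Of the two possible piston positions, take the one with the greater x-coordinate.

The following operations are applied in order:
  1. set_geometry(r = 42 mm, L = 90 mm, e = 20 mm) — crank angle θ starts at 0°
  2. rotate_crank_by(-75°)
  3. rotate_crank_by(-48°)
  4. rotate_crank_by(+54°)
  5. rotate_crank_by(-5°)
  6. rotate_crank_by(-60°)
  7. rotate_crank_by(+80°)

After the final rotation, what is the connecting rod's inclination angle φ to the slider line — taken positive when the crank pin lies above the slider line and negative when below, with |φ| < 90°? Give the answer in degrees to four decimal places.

-36.8530

set_geometry: r = 42 mm, L = 90 mm, e = 20 mm; θ ← 0°
rotate_crank_by(-75°): θ ← 0° -75° = -75°
rotate_crank_by(-48°): θ ← -75° -48° = -123°
rotate_crank_by(+54°): θ ← -123° +54° = -69°
rotate_crank_by(-5°): θ ← -69° -5° = -74°
rotate_crank_by(-60°): θ ← -74° -60° = -134°
rotate_crank_by(+80°): θ ← -134° +80° = -54°
crank pin P = (r cos θ, r sin θ) = (24.686981, -33.978714)
h = r sin θ − e = -33.978714 − 20 = -53.978714
sin φ = h / L = -53.978714 / 90 = -0.59976349
φ = arcsin(-0.59976349) = -36.852960°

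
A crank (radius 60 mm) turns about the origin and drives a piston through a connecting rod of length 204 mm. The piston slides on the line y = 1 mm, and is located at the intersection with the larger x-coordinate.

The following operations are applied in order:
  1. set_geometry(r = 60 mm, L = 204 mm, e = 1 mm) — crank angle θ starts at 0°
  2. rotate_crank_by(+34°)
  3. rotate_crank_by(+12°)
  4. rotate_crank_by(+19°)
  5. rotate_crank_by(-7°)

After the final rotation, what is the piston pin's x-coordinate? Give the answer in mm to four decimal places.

set_geometry: r = 60 mm, L = 204 mm, e = 1 mm; θ ← 0°
rotate_crank_by(+34°): θ ← 0° +34° = 34°
rotate_crank_by(+12°): θ ← 34° +12° = 46°
rotate_crank_by(+19°): θ ← 46° +19° = 65°
rotate_crank_by(-7°): θ ← 65° -7° = 58°
crank pin P = (r cos θ, r sin θ) = (31.795156, 50.882886)
h = r sin θ − e = 50.882886 − 1 = 49.882886
x = r cos θ + √(L² − h²) = 31.795156 + √(41616.0 − 2488.3023) = 31.795156 + 197.807224 = 229.602379

229.6024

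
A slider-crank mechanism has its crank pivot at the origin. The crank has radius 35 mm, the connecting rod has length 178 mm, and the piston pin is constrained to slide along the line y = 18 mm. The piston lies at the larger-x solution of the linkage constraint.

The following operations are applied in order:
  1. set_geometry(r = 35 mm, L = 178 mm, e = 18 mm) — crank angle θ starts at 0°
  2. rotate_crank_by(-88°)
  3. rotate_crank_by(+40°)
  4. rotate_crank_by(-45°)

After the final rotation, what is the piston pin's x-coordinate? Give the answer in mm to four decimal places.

set_geometry: r = 35 mm, L = 178 mm, e = 18 mm; θ ← 0°
rotate_crank_by(-88°): θ ← 0° -88° = -88°
rotate_crank_by(+40°): θ ← -88° +40° = -48°
rotate_crank_by(-45°): θ ← -48° -45° = -93°
crank pin P = (r cos θ, r sin θ) = (-1.831758, -34.952034)
h = r sin θ − e = -34.952034 − 18 = -52.952034
x = r cos θ + √(L² − h²) = -1.831758 + √(31684.0 − 2803.9179) = -1.831758 + 169.941408 = 168.109649

168.1096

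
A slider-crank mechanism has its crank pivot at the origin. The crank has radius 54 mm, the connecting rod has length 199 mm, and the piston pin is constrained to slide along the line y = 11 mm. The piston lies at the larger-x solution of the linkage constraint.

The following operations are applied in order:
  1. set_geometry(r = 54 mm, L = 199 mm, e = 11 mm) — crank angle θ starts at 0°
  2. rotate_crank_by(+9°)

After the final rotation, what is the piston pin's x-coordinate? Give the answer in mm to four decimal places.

set_geometry: r = 54 mm, L = 199 mm, e = 11 mm; θ ← 0°
rotate_crank_by(+9°): θ ← 0° +9° = 9°
crank pin P = (r cos θ, r sin θ) = (53.335170, 8.447461)
h = r sin θ − e = 8.447461 − 11 = -2.552539
x = r cos θ + √(L² − h²) = 53.335170 + √(39601.0 − 6.5155) = 53.335170 + 198.983629 = 252.318799

252.3188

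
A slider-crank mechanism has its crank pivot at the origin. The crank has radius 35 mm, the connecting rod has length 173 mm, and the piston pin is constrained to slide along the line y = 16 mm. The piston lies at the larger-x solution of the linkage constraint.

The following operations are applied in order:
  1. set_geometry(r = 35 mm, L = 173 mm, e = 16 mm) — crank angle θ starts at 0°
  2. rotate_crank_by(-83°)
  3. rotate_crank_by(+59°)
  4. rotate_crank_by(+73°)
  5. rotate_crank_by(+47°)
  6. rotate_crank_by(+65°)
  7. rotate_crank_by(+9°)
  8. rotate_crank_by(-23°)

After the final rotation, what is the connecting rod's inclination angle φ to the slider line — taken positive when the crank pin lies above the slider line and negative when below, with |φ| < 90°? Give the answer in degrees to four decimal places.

1.0143

set_geometry: r = 35 mm, L = 173 mm, e = 16 mm; θ ← 0°
rotate_crank_by(-83°): θ ← 0° -83° = -83°
rotate_crank_by(+59°): θ ← -83° +59° = -24°
rotate_crank_by(+73°): θ ← -24° +73° = 49°
rotate_crank_by(+47°): θ ← 49° +47° = 96°
rotate_crank_by(+65°): θ ← 96° +65° = 161°
rotate_crank_by(+9°): θ ← 161° +9° = 170°
rotate_crank_by(-23°): θ ← 170° -23° = 147°
crank pin P = (r cos θ, r sin θ) = (-29.353470, 19.062366)
h = r sin θ − e = 19.062366 − 16 = 3.062366
sin φ = h / L = 3.062366 / 173 = 0.01770154
φ = arcsin(0.01770154) = 1.014276°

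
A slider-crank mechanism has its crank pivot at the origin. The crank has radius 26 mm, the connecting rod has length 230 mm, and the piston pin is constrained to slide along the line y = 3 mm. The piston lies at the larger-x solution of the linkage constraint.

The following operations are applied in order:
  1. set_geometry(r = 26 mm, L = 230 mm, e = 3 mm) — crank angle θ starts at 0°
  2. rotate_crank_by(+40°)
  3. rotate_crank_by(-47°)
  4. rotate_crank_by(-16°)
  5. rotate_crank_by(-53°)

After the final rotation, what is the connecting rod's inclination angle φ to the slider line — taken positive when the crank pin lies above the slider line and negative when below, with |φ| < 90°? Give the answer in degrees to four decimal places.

-7.0496

set_geometry: r = 26 mm, L = 230 mm, e = 3 mm; θ ← 0°
rotate_crank_by(+40°): θ ← 0° +40° = 40°
rotate_crank_by(-47°): θ ← 40° -47° = -7°
rotate_crank_by(-16°): θ ← -7° -16° = -23°
rotate_crank_by(-53°): θ ← -23° -53° = -76°
crank pin P = (r cos θ, r sin θ) = (6.289969, -25.227689)
h = r sin θ − e = -25.227689 − 3 = -28.227689
sin φ = h / L = -28.227689 / 230 = -0.12272908
φ = arcsin(-0.12272908) = -7.049632°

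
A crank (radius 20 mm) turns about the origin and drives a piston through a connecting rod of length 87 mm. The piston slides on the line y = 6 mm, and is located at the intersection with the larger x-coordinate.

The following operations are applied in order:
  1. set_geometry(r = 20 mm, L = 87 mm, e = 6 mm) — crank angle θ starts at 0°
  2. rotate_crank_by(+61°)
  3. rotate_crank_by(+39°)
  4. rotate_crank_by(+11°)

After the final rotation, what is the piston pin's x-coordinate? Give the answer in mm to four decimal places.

78.9049

set_geometry: r = 20 mm, L = 87 mm, e = 6 mm; θ ← 0°
rotate_crank_by(+61°): θ ← 0° +61° = 61°
rotate_crank_by(+39°): θ ← 61° +39° = 100°
rotate_crank_by(+11°): θ ← 100° +11° = 111°
crank pin P = (r cos θ, r sin θ) = (-7.167359, 18.671609)
h = r sin θ − e = 18.671609 − 6 = 12.671609
x = r cos θ + √(L² − h²) = -7.167359 + √(7569.0 − 160.5697) = -7.167359 + 86.072239 = 78.904880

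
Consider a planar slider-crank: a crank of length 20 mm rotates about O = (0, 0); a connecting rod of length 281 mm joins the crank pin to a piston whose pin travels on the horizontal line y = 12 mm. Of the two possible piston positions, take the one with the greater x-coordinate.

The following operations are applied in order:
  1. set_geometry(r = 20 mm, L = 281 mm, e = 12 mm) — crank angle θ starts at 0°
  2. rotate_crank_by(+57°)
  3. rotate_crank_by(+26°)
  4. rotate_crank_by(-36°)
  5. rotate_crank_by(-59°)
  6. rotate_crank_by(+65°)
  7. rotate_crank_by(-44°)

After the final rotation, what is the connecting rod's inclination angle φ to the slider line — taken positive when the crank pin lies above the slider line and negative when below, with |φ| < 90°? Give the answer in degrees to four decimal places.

-1.8092

set_geometry: r = 20 mm, L = 281 mm, e = 12 mm; θ ← 0°
rotate_crank_by(+57°): θ ← 0° +57° = 57°
rotate_crank_by(+26°): θ ← 57° +26° = 83°
rotate_crank_by(-36°): θ ← 83° -36° = 47°
rotate_crank_by(-59°): θ ← 47° -59° = -12°
rotate_crank_by(+65°): θ ← -12° +65° = 53°
rotate_crank_by(-44°): θ ← 53° -44° = 9°
crank pin P = (r cos θ, r sin θ) = (19.753767, 3.128689)
h = r sin θ − e = 3.128689 − 12 = -8.871311
sin φ = h / L = -8.871311 / 281 = -0.03157050
φ = arcsin(-0.03157050) = -1.809157°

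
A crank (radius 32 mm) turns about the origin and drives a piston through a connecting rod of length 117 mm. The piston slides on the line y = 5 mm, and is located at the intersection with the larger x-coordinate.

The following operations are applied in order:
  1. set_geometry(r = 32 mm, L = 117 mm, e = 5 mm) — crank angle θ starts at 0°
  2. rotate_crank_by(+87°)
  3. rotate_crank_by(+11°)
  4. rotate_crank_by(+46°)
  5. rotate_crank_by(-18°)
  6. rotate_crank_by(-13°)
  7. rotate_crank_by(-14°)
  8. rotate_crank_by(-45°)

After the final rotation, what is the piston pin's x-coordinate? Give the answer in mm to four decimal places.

set_geometry: r = 32 mm, L = 117 mm, e = 5 mm; θ ← 0°
rotate_crank_by(+87°): θ ← 0° +87° = 87°
rotate_crank_by(+11°): θ ← 87° +11° = 98°
rotate_crank_by(+46°): θ ← 98° +46° = 144°
rotate_crank_by(-18°): θ ← 144° -18° = 126°
rotate_crank_by(-13°): θ ← 126° -13° = 113°
rotate_crank_by(-14°): θ ← 113° -14° = 99°
rotate_crank_by(-45°): θ ← 99° -45° = 54°
crank pin P = (r cos θ, r sin θ) = (18.809128, 25.888544)
h = r sin θ − e = 25.888544 − 5 = 20.888544
x = r cos θ + √(L² − h²) = 18.809128 + √(13689.0 − 436.3313) = 18.809128 + 115.120236 = 133.929364

133.9294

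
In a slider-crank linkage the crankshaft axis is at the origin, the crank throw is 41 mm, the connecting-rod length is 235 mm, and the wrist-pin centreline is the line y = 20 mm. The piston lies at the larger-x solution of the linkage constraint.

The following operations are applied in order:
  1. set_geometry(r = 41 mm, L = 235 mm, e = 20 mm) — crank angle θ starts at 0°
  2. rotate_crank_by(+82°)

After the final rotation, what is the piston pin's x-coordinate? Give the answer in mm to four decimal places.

set_geometry: r = 41 mm, L = 235 mm, e = 20 mm; θ ← 0°
rotate_crank_by(+82°): θ ← 0° +82° = 82°
crank pin P = (r cos θ, r sin θ) = (5.706097, 40.600991)
h = r sin θ − e = 40.600991 − 20 = 20.600991
x = r cos θ + √(L² − h²) = 5.706097 + √(55225.0 − 424.4008) = 5.706097 + 234.095278 = 239.801375

239.8014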